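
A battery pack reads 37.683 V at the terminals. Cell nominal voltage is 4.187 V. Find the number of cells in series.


Rearranging: n = V_pack / V_cell = 37.683 / 4.187 = 9 cells

9


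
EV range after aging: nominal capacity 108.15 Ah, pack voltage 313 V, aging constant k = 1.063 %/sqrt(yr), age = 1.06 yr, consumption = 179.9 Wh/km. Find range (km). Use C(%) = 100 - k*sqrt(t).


Step 1: capacity retention = 100 - 1.063 * sqrt(1.06) = 100 - 1.063 * 1.0296 = 98.906%
Step 2: C_now = 108.15 * 98.906/100 = 106.97 Ah
Step 3: E_pack = V * C_now = 313 * 106.97 = 33482 Wh
Step 4: range = E_pack / consumption = 33482 / 179.9 = 186.1 km

186.1 km


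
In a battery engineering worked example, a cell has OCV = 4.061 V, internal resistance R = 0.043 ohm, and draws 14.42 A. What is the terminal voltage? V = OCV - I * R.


IR drop = 14.42 * 0.043 = 0.62006 V
V = 4.061 - 0.62006 = 3.441 V

3.441 V


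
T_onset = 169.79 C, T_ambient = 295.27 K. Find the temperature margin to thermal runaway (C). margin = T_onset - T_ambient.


Convert: T_ambient = 295.27 K = 22.12 C
margin = 169.79 - 22.12 = 147.67 C

147.67 C


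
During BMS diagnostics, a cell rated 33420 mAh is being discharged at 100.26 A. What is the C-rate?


Convert: capacity = 33420 mAh = 33.42 Ah
Rearranging: C_rate = 100.26 / 33.42 = 3C

3C


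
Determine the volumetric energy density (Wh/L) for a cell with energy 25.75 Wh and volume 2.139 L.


ED = E / V = 25.75 / 2.139 = 12.04 Wh/L

12.04 Wh/L


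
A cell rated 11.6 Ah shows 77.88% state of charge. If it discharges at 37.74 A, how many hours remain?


Step 1: remaining = SOC/100 * C_total = 77.88/100 * 11.6 = 9.0341 Ah
Step 2: t = remaining / I = 9.0341 / 37.74 = 0.2394 hr

0.2394 hr


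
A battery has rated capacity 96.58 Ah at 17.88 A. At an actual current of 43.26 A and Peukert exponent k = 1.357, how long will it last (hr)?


Step 1: t_rated = C / I_rated = 96.58 / 17.88 = 5.4016 hr
Step 2: ratio = 17.88 / 43.26 = 0.41331
Step 3: ratio^k = 0.41331^1.357 = 0.3015
Step 4: t = t_rated * ratio^k = 5.4016 * 0.3015 = 1.629 hr

1.629 hr


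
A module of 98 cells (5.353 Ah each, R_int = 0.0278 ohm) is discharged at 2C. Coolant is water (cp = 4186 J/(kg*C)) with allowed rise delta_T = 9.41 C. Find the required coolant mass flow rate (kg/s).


Step 1: I = 2 * 5.353 = 10.706 A
Step 2: Q_cell = I^2 * R = 10.706^2 * 0.0278 = 3.1864 W
Step 3: Q_total = 98 * 3.1864 = 312.27 W
Step 4: m_dot = Q_total / (cp * dT) = 312.27 / (4186 * 9.41) = 0.007928 kg/s

0.007928 kg/s


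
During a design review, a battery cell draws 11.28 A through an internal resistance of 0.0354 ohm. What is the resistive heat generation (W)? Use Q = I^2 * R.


I^2 = 127.24
Q = 127.24 * 0.0354 = 4.504 W

4.504 W


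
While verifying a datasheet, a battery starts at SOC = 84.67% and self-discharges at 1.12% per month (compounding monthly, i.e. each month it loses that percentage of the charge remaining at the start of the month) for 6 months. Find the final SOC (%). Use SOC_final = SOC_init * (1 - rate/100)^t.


Monthly retention factor = 1 - 1.12/100 = 0.9888
Over 6 months: factor^6 = 0.93465
SOC_final = 84.67 * 0.93465 = 79.14%

79.14%


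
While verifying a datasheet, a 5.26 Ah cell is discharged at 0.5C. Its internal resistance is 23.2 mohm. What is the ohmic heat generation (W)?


Convert: R = 23.2 mohm = 0.0232 ohm
Step 1: I = C_rate * capacity = 0.5 * 5.26 = 2.63 A
Step 2: Q = I^2 * R = 2.63^2 * 0.0232 = 6.9169 * 0.0232 = 0.1605 W

0.1605 W


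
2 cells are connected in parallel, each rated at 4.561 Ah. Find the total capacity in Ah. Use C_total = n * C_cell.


Parallel capacities add: 2 * 4.561 Ah = 9.122 Ah

9.122 Ah


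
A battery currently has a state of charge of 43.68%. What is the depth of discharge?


Complement of SOC: DOD = 100% - 43.68% = 56.32%

56.32%


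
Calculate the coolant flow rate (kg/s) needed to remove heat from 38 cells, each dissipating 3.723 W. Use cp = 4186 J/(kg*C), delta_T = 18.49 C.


Step 1: Total heat Q = 38 * 3.723 W = 141.47 W
Step 2: denom = cp * dT = 4186 * 18.49 = 77399
Step 3: m_dot = 141.47 / 77399 = 0.001828 kg/s

0.001828 kg/s


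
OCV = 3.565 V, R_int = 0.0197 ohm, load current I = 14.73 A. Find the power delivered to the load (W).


Step 1: V_terminal = OCV - I*R = 3.565 - 14.73 * 0.0197 = 3.2748 V
Step 2: P_out = V_terminal * I = 3.2748 * 14.73 = 48.24 W

48.24 W


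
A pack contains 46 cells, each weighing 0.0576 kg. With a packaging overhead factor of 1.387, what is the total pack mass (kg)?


m_pack = n * m_cell * overhead = 46 * 0.0576 * 1.387 = 3.675 kg

3.675 kg


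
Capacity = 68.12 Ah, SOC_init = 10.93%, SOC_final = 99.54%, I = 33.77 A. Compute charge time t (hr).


Step 1: dSOC = 99.54% - 10.93% = 88.61%
Step 2: delta_Ah = 68.12 * 88.61 / 100 = 60.361 Ah
Step 3: t = 60.361 / 33.77 = 1.787 hr

1.787 hr


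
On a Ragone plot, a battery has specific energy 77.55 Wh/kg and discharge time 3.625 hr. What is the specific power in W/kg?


Specific power = 77.55 Wh/kg / 3.625 hr = 21.39 W/kg

21.39 W/kg


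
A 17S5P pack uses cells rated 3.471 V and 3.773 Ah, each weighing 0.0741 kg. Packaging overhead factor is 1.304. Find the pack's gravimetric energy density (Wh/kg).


Step 1: V_pack = 17 * 3.471 = 59.007 V
Step 2: C_pack = 5 * 3.773 = 18.865 Ah
Step 3: E_pack = V_pack * C_pack = 59.007 * 18.865 = 1113.2 Wh
Step 4: m_pack = 17 * 5 * 0.0741 * 1.304 = 8.2132 kg
Step 5: ED = E_pack / m_pack = 1113.2 / 8.2132 = 135.5 Wh/kg

135.5 Wh/kg


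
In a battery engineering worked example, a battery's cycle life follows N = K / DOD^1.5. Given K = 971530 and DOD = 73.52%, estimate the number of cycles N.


DOD^1.5 = 630.39
N = K / DOD^1.5 = 971530 / 630.39 = 1541

1541 cycles


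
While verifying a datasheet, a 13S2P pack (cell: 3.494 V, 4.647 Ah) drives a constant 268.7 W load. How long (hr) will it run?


Step 1: E_pack = Ns * V_cell * Np * C_cell = 13 * 3.494 * 2 * 4.647 = 422.15 Wh
Step 2: t = E_pack / P = 422.15 / 268.7 = 1.571 hr

1.571 hr


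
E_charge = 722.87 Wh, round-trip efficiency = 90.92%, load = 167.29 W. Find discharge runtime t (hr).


Step 1: E_discharge = eta/100 * E_charge = 90.92/100 * 722.87 = 657.23 Wh
Step 2: t = E_discharge / P = 657.23 / 167.29 = 3.929 hr

3.929 hr


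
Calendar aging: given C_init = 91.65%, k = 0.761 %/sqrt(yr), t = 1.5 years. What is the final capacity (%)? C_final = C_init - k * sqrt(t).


sqrt(t) = sqrt(1.5) = 1.2247
C_final = 91.65 - 0.761 * 1.2247 = 90.72%

90.72%


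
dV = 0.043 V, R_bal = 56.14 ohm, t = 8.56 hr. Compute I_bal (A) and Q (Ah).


I_bal = dV / R = 0.043 / 56.14 = 7.6594e-04 A
Q = I_bal * t = 7.6594e-04 * 8.56 = 0.006556 Ah

I=7.6594e-04 A, Q=0.006556 Ah


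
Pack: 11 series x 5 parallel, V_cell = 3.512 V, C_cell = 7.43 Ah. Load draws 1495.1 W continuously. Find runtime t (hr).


Step 1: E_pack = Ns * V_cell * Np * C_cell = 11 * 3.512 * 5 * 7.43 = 1435.2 Wh
Step 2: t = E_pack / P = 1435.2 / 1495.1 = 0.9599 hr

0.9599 hr


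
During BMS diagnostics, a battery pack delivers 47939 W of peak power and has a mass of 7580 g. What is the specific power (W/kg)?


Convert: m = 7580 g = 7.58 kg
Specific power = 47939 W / 7.58 kg = 6324 W/kg

6324 W/kg


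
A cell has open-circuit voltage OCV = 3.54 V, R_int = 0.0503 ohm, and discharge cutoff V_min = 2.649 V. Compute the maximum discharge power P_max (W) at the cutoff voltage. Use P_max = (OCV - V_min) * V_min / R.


dV = OCV - V_min = 0.891 V (so I_max = dV / R)
P_max = dV * V_min / R = 0.891 * 2.649 / 0.0503 = 46.92 W

46.92 W


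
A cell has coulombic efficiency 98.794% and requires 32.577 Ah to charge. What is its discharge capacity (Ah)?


Q_dis = eta/100 * Q_chg = 98.794/100 * 32.577 = 32.18 Ah

32.18 Ah


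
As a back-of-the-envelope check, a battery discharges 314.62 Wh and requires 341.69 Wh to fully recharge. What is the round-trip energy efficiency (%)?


eta_e = E_dis / E_chg * 100 = 314.62 / 341.69 * 100 = 92.08%

92.08%


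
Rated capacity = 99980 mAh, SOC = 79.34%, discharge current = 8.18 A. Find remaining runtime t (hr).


Convert: C_total = 99980 mAh = 99.98 Ah
Step 1: remaining = SOC/100 * C_total = 79.34/100 * 99.98 = 79.324 Ah
Step 2: t = remaining / I = 79.324 / 8.18 = 9.697 hr

9.697 hr


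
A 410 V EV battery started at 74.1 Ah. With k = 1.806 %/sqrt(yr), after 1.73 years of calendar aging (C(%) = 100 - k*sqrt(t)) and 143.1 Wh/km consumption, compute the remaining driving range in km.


Step 1: capacity retention = 100 - 1.806 * sqrt(1.73) = 100 - 1.806 * 1.3153 = 97.625%
Step 2: C_now = 74.1 * 97.625/100 = 72.34 Ah
Step 3: E_pack = V * C_now = 410 * 72.34 = 29659 Wh
Step 4: range = E_pack / consumption = 29659 / 143.1 = 207.3 km

207.3 km


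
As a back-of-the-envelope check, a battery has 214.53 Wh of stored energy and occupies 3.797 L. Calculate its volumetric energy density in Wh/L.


ED = E / V = 214.53 / 3.797 = 56.50 Wh/L

56.50 Wh/L


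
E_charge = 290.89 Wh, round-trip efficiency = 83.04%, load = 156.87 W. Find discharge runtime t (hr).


Step 1: E_discharge = eta/100 * E_charge = 83.04/100 * 290.89 = 241.56 Wh
Step 2: t = E_discharge / P = 241.56 / 156.87 = 1.540 hr

1.540 hr


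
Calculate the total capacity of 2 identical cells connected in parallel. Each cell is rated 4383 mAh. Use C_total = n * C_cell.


Convert: C_cell = 4383 mAh = 4.383 Ah
C_total = 2 * 4.383 = 8.766 Ah

8.766 Ah


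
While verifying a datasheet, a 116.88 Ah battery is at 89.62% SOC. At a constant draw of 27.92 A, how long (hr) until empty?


Step 1: remaining = SOC/100 * C_total = 89.62/100 * 116.88 = 104.75 Ah
Step 2: t = remaining / I = 104.75 / 27.92 = 3.752 hr

3.752 hr


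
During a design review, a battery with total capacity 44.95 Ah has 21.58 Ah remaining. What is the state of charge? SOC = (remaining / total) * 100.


SOC = (remaining / total) * 100 = (21.58 / 44.95) * 100 = 48.01%

48.01%


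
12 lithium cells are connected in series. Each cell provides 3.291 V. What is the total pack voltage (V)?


Series voltages add: 12 * 3.291 V = 39.492 V

39.492 V


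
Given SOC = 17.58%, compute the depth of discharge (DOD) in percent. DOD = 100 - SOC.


Complement of SOC: DOD = 100% - 17.58% = 82.42%

82.42%


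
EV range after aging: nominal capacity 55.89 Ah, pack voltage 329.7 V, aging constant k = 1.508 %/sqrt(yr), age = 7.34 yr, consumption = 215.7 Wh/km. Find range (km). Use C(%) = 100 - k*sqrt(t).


Step 1: capacity retention = 100 - 1.508 * sqrt(7.34) = 100 - 1.508 * 2.7092 = 95.915%
Step 2: C_now = 55.89 * 95.915/100 = 53.607 Ah
Step 3: E_pack = V * C_now = 329.7 * 53.607 = 17674 Wh
Step 4: range = E_pack / consumption = 17674 / 215.7 = 81.94 km

81.94 km


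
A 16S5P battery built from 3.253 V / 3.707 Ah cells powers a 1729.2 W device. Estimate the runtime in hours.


Step 1: E_pack = Ns * V_cell * Np * C_cell = 16 * 3.253 * 5 * 3.707 = 964.71 Wh
Step 2: t = E_pack / P = 964.71 / 1729.2 = 0.5579 hr

0.5579 hr


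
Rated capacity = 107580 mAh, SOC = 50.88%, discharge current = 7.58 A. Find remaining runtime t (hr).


Convert: C_total = 107580 mAh = 107.58 Ah
Step 1: remaining = SOC/100 * C_total = 50.88/100 * 107.58 = 54.737 Ah
Step 2: t = remaining / I = 54.737 / 7.58 = 7.221 hr

7.221 hr


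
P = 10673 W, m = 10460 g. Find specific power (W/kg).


Convert: m = 10460 g = 10.46 kg
Specific power = 10673 W / 10.46 kg = 1020 W/kg

1020 W/kg


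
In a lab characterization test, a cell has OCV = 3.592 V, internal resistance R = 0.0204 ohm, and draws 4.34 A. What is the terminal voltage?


V = OCV - I*R = 3.592 - 4.34 * 0.0204 = 3.503 V

3.503 V


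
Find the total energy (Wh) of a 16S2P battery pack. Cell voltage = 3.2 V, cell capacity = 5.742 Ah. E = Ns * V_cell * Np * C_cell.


E = Ns * Vcell * Np * Ccell = 16 * 3.2 * 2 * 5.742 = 588.0 Wh

588.0 Wh


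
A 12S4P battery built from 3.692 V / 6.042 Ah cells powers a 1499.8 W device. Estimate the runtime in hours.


Step 1: E_pack = Ns * V_cell * Np * C_cell = 12 * 3.692 * 4 * 6.042 = 1070.7 Wh
Step 2: t = E_pack / P = 1070.7 / 1499.8 = 0.7139 hr

0.7139 hr


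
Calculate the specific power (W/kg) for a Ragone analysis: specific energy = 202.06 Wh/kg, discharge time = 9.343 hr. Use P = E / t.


Specific power = 202.06 Wh/kg / 9.343 hr = 21.63 W/kg

21.63 W/kg


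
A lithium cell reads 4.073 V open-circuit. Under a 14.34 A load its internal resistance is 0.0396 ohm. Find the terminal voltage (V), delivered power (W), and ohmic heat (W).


Step 1: V_terminal = OCV - I*R = 4.073 - 14.34 * 0.0396 = 3.5051 V
Step 2: P_out = V_terminal * I = 3.5051 * 14.34 = 50.26 W
Step 3: Q = I^2 * R = 14.34^2 * 0.0396 = 8.143 W

V=3.5051 V, P=50.26 W, Q=8.143 W


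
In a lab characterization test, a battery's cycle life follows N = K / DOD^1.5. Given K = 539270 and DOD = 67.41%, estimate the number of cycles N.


Step 1: DOD^1.5 = 67.41^1.5 = 553.46
Step 2: N = 539270 / 553.46 = 974.4 cycles

974.4 cycles


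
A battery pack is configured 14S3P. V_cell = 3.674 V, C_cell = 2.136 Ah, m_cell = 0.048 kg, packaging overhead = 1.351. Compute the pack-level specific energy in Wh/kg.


Step 1: V_pack = 14 * 3.674 = 51.436 V
Step 2: C_pack = 3 * 2.136 = 6.408 Ah
Step 3: E_pack = V_pack * C_pack = 51.436 * 6.408 = 329.6 Wh
Step 4: m_pack = 14 * 3 * 0.048 * 1.351 = 2.7236 kg
Step 5: ED = E_pack / m_pack = 329.6 / 2.7236 = 121.0 Wh/kg

121.0 Wh/kg


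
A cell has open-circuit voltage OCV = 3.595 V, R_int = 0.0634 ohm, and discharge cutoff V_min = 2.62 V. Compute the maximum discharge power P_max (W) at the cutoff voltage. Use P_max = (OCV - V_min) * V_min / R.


P_max = (OCV - V_min) * V_min / R = (3.595 - 2.62) * 2.62 / 0.0634 = 0.975 * 2.62 / 0.0634 = 40.29 W

40.29 W


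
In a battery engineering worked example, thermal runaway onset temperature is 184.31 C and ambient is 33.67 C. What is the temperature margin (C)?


margin = T_onset - T_ambient = 184.31 - 33.67 = 150.64 C

150.64 C


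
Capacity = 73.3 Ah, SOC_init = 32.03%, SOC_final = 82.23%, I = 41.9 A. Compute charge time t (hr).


delta_Ah = 73.3 * (82.23 - 32.03) / 100 = 36.797 Ah
t = delta_Ah / I = 36.797 / 41.9 = 0.8782 hr

0.8782 hr


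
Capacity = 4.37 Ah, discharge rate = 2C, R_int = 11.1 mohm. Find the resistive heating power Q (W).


Convert: R = 11.1 mohm = 0.0111 ohm
Step 1: I = C_rate * capacity = 2 * 4.37 = 8.74 A
Step 2: Q = I^2 * R = 8.74^2 * 0.0111 = 76.388 * 0.0111 = 0.8479 W

0.8479 W


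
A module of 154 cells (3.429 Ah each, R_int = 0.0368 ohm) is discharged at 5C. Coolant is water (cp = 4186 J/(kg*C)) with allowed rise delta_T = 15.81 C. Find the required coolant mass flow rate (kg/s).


Step 1: I = 5 * 3.429 = 17.145 A
Step 2: Q_cell = I^2 * R = 17.145^2 * 0.0368 = 10.817 W
Step 3: Q_total = 154 * 10.817 = 1665.8 W
Step 4: m_dot = Q_total / (cp * dT) = 1665.8 / (4186 * 15.81) = 0.02517 kg/s

0.02517 kg/s


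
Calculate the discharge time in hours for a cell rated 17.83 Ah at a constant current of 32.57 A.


t = capacity / current = 17.83 / 32.57 = 0.5474 hr

0.5474 hr


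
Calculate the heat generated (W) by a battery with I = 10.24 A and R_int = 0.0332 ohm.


Q = I^2 * R = 10.24^2 * 0.0332 = 3.481 W

3.481 W


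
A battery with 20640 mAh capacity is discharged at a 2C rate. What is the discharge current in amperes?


Convert: capacity = 20640 mAh = 20.64 Ah
At 2C: I = 2 * 20.64 Ah = 41.28 A

41.28 A


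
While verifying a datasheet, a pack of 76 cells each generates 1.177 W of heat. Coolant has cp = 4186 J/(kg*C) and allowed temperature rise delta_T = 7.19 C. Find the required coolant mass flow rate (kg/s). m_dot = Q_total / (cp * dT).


Step 1: Total heat Q = 76 * 1.177 W = 89.452 W
Step 2: denom = cp * dT = 4186 * 7.19 = 30097
Step 3: m_dot = 89.452 / 30097 = 0.002972 kg/s

0.002972 kg/s


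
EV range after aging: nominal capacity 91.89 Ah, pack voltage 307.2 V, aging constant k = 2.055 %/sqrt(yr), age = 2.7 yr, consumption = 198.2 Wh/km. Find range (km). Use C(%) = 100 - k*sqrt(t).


Step 1: capacity retention = 100 - 2.055 * sqrt(2.7) = 100 - 2.055 * 1.6432 = 96.623%
Step 2: C_now = 91.89 * 96.623/100 = 88.787 Ah
Step 3: E_pack = V * C_now = 307.2 * 88.787 = 27275 Wh
Step 4: range = E_pack / consumption = 27275 / 198.2 = 137.6 km

137.6 km


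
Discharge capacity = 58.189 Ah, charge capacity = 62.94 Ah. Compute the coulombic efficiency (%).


eta_c = Q_dis / Q_chg * 100 = 58.189 / 62.94 * 100 = 92.45%

92.45%


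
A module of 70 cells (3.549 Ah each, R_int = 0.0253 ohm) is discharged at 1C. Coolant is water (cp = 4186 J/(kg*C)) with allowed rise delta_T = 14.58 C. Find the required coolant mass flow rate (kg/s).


Step 1: I = 1 * 3.549 = 3.549 A
Step 2: Q_cell = I^2 * R = 3.549^2 * 0.0253 = 0.31866 W
Step 3: Q_total = 70 * 0.31866 = 22.306 W
Step 4: m_dot = Q_total / (cp * dT) = 22.306 / (4186 * 14.58) = 3.655e-04 kg/s

3.655e-04 kg/s


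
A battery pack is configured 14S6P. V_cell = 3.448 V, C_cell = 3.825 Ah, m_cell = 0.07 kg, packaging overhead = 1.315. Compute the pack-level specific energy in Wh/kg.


Step 1: V_pack = 14 * 3.448 = 48.272 V
Step 2: C_pack = 6 * 3.825 = 22.95 Ah
Step 3: E_pack = V_pack * C_pack = 48.272 * 22.95 = 1107.8 Wh
Step 4: m_pack = 14 * 6 * 0.07 * 1.315 = 7.7322 kg
Step 5: ED = E_pack / m_pack = 1107.8 / 7.7322 = 143.3 Wh/kg

143.3 Wh/kg


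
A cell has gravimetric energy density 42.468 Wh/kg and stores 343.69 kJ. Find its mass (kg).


Convert: E = 343.69 kJ = 95.469 Wh
m = E / ED = 95.469 / 42.468 = 2.248 kg

2.248 kg


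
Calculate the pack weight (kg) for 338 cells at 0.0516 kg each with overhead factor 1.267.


m_pack = n * m_cell * overhead = 338 * 0.0516 * 1.267 = 22.10 kg

22.10 kg


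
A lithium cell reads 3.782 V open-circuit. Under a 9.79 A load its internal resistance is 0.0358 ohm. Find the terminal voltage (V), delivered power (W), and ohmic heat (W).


Step 1: V_terminal = OCV - I*R = 3.782 - 9.79 * 0.0358 = 3.4315 V
Step 2: P_out = V_terminal * I = 3.4315 * 9.79 = 33.59 W
Step 3: Q = I^2 * R = 9.79^2 * 0.0358 = 3.431 W

V=3.4315 V, P=33.59 W, Q=3.431 W


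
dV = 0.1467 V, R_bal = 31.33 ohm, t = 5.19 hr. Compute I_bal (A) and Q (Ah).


I_bal = dV / R = 0.1467 / 31.33 = 0.0046824 A
Q = I_bal * t = 0.0046824 * 5.19 = 0.02430 Ah

I=0.0046824 A, Q=0.02430 Ah


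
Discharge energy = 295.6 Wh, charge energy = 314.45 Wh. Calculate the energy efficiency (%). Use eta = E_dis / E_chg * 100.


eta_e = E_dis / E_chg * 100 = 295.6 / 314.45 * 100 = 94.01%

94.01%


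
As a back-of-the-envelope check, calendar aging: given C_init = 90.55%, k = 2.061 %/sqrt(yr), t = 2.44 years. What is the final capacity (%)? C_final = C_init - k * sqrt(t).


Step 1: sqrt(2.44 yr) = 1.562
Step 2: drop = 2.061 * 1.562 = 3.2193
Step 3: C_final = 90.55 - 3.2193 = 87.33%

87.33%


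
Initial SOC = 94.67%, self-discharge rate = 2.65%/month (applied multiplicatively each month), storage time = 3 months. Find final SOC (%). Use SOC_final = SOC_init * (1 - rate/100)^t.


Monthly retention factor = 1 - 2.65/100 = 0.9735
Over 3 months: factor^3 = 0.92259
SOC_final = 94.67 * 0.92259 = 87.34%

87.34%


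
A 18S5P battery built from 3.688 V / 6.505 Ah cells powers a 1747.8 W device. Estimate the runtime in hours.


Step 1: E_pack = Ns * V_cell * Np * C_cell = 18 * 3.688 * 5 * 6.505 = 2159.1 Wh
Step 2: t = E_pack / P = 2159.1 / 1747.8 = 1.235 hr

1.235 hr


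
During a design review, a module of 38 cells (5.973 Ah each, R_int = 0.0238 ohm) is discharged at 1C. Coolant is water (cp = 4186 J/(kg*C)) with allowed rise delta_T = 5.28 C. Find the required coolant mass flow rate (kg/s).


Step 1: I = 1 * 5.973 = 5.973 A
Step 2: Q_cell = I^2 * R = 5.973^2 * 0.0238 = 0.84911 W
Step 3: Q_total = 38 * 0.84911 = 32.266 W
Step 4: m_dot = Q_total / (cp * dT) = 32.266 / (4186 * 5.28) = 0.001460 kg/s

0.001460 kg/s


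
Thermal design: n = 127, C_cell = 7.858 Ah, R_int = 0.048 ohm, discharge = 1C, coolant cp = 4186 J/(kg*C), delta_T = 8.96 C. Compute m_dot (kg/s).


Step 1: I = 1 * 7.858 = 7.858 A
Step 2: Q_cell = I^2 * R = 7.858^2 * 0.048 = 2.9639 W
Step 3: Q_total = 127 * 2.9639 = 376.42 W
Step 4: m_dot = Q_total / (cp * dT) = 376.42 / (4186 * 8.96) = 0.01004 kg/s

0.01004 kg/s


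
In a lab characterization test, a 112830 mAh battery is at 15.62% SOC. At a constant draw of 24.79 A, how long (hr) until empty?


Convert: C_total = 112830 mAh = 112.83 Ah
Step 1: remaining = SOC/100 * C_total = 15.62/100 * 112.83 = 17.624 Ah
Step 2: t = remaining / I = 17.624 / 24.79 = 0.7109 hr

0.7109 hr


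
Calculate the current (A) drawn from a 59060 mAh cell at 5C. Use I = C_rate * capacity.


Convert: capacity = 59060 mAh = 59.06 Ah
At 5C: I = 5 * 59.06 Ah = 295.3 A

295.3 A


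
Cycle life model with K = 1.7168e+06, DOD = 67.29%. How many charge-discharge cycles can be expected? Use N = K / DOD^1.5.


DOD^1.5 = 551.98
N = K / DOD^1.5 = 1.7168e+06 / 551.98 = 3110

3110 cycles


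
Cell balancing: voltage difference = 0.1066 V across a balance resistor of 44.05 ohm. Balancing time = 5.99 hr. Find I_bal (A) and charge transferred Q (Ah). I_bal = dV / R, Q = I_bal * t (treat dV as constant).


First, Ohm's law: I_bal = 0.1066 V / 44.05 ohm = 0.00242 A
Then Q = I * t = 0.00242 A * 5.99 hr = 0.01450 Ah

I=0.00242 A, Q=0.01450 Ah


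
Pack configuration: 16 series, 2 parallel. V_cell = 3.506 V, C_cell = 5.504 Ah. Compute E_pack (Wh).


E = Ns * Vcell * Np * Ccell = 16 * 3.506 * 2 * 5.504 = 617.5 Wh

617.5 Wh


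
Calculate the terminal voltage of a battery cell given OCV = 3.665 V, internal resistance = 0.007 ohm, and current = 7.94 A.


IR drop = 7.94 * 0.007 = 0.05558 V
V = 3.665 - 0.05558 = 3.609 V

3.609 V


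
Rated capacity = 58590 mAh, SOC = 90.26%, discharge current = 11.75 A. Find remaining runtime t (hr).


Convert: C_total = 58590 mAh = 58.59 Ah
Step 1: remaining = SOC/100 * C_total = 90.26/100 * 58.59 = 52.883 Ah
Step 2: t = remaining / I = 52.883 / 11.75 = 4.501 hr

4.501 hr


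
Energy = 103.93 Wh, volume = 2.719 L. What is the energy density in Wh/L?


Volumetric ED = 103.93 Wh / 2.719 L = 38.22 Wh/L

38.22 Wh/L


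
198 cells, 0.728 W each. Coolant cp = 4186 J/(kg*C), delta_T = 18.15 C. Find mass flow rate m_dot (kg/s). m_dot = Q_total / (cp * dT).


Q_total = 198 * 0.728 = 144.14 W
m_dot = Q_total / (cp * dT) = 144.14 / (4186 * 18.15) = 0.001897 kg/s

0.001897 kg/s


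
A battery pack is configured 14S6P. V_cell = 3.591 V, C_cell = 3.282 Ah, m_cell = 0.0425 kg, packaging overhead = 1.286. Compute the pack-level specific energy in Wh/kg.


Step 1: V_pack = 14 * 3.591 = 50.274 V
Step 2: C_pack = 6 * 3.282 = 19.692 Ah
Step 3: E_pack = V_pack * C_pack = 50.274 * 19.692 = 990 Wh
Step 4: m_pack = 14 * 6 * 0.0425 * 1.286 = 4.591 kg
Step 5: ED = E_pack / m_pack = 990 / 4.591 = 215.6 Wh/kg

215.6 Wh/kg


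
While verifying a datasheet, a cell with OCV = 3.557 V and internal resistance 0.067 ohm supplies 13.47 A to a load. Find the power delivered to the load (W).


Step 1: V_terminal = OCV - I*R = 3.557 - 13.47 * 0.067 = 2.6545 V
Step 2: P_out = V_terminal * I = 2.6545 * 13.47 = 35.76 W

35.76 W


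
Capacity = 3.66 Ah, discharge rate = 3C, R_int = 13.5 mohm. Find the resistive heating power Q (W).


Convert: R = 13.5 mohm = 0.0135 ohm
Step 1: I = C_rate * capacity = 3 * 3.66 = 10.98 A
Step 2: Q = I^2 * R = 10.98^2 * 0.0135 = 120.56 * 0.0135 = 1.628 W

1.628 W


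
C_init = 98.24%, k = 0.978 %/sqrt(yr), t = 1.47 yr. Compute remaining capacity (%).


sqrt(t) = sqrt(1.47) = 1.2124
C_final = 98.24 - 0.978 * 1.2124 = 97.05%

97.05%


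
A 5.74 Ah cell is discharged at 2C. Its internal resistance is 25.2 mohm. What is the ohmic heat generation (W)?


Convert: R = 25.2 mohm = 0.0252 ohm
Step 1: I = C_rate * capacity = 2 * 5.74 = 11.48 A
Step 2: Q = I^2 * R = 11.48^2 * 0.0252 = 131.79 * 0.0252 = 3.321 W

3.321 W


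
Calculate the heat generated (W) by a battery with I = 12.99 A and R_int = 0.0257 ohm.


Q = I^2 * R = 12.99^2 * 0.0257 = 4.337 W

4.337 W


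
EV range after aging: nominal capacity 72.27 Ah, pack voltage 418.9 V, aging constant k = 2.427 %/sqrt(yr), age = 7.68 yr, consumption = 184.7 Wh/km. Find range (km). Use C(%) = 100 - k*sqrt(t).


Step 1: capacity retention = 100 - 2.427 * sqrt(7.68) = 100 - 2.427 * 2.7713 = 93.274%
Step 2: C_now = 72.27 * 93.274/100 = 67.409 Ah
Step 3: E_pack = V * C_now = 418.9 * 67.409 = 28238 Wh
Step 4: range = E_pack / consumption = 28238 / 184.7 = 152.9 km

152.9 km


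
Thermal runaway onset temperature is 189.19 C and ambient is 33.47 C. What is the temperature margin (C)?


Safety margin = 189.19 C - 33.47 C = 155.72 C

155.72 C


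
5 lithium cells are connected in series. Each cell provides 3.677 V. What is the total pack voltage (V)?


With 5 cells in series at 3.677 V each, V_pack = 18.385 V

18.385 V


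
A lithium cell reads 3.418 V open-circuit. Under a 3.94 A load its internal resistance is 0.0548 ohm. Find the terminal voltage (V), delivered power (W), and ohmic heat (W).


Step 1: V_terminal = OCV - I*R = 3.418 - 3.94 * 0.0548 = 3.2021 V
Step 2: P_out = V_terminal * I = 3.2021 * 3.94 = 12.62 W
Step 3: Q = I^2 * R = 3.94^2 * 0.0548 = 0.8507 W

V=3.2021 V, P=12.62 W, Q=0.8507 W


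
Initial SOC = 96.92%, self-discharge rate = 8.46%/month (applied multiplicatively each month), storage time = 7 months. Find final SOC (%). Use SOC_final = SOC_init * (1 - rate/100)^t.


Monthly retention factor = 1 - 8.46/100 = 0.9154
Over 7 months: factor^7 = 0.53861
SOC_final = 96.92 * 0.53861 = 52.20%

52.20%


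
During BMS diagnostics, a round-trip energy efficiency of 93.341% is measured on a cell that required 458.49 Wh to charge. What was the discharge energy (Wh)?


E_dis = eta/100 * E_chg = 93.341/100 * 458.49 = 428.0 Wh

428.0 Wh


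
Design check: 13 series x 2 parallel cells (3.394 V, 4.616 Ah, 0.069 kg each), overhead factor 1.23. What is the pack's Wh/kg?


Step 1: V_pack = 13 * 3.394 = 44.122 V
Step 2: C_pack = 2 * 4.616 = 9.232 Ah
Step 3: E_pack = V_pack * C_pack = 44.122 * 9.232 = 407.33 Wh
Step 4: m_pack = 13 * 2 * 0.069 * 1.23 = 2.2066 kg
Step 5: ED = E_pack / m_pack = 407.33 / 2.2066 = 184.6 Wh/kg

184.6 Wh/kg


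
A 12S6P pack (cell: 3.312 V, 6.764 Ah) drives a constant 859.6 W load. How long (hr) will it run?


Step 1: E_pack = Ns * V_cell * Np * C_cell = 12 * 3.312 * 6 * 6.764 = 1613 Wh
Step 2: t = E_pack / P = 1613 / 859.6 = 1.876 hr

1.876 hr


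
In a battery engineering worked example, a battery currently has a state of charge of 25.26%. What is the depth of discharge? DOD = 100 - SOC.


DOD = 100 - SOC = 100 - 25.26 = 74.74%

74.74%


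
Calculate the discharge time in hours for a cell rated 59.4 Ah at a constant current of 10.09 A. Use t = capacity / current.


t = capacity / current = 59.4 / 10.09 = 5.887 hr

5.887 hr


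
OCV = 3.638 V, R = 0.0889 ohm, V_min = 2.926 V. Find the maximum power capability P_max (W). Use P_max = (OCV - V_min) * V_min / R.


P_max = (OCV - V_min) * V_min / R = (3.638 - 2.926) * 2.926 / 0.0889 = 0.712 * 2.926 / 0.0889 = 23.43 W

23.43 W


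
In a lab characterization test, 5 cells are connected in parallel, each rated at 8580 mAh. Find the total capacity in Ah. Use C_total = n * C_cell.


Convert: C_cell = 8580 mAh = 8.58 Ah
C_total = 5 * 8.58 = 42.9 Ah

42.9 Ah


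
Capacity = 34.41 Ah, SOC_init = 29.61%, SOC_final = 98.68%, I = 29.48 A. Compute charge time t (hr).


Step 1: dSOC = 98.68% - 29.61% = 69.07%
Step 2: delta_Ah = 34.41 * 69.07 / 100 = 23.767 Ah
Step 3: t = 23.767 / 29.48 = 0.8062 hr

0.8062 hr


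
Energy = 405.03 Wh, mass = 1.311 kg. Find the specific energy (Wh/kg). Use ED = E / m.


Specific energy = 405.03 Wh / 1.311 kg = 308.9 Wh/kg

308.9 Wh/kg


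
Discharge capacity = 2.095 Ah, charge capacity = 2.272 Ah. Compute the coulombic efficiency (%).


Coulombic efficiency = 2.095/2.272 * 100% = 92.21%

92.21%


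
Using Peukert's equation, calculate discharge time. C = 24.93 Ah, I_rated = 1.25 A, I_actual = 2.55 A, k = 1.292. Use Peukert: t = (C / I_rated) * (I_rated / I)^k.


t_rated = C / I_rated = 24.93 / 1.25 = 19.944 hr
(I_rated/I)^k = (0.4902)^1.292 = 0.39807
t = t_rated * (I_rated/I)^k = 19.944 * 0.39807 = 7.939 hr

7.939 hr


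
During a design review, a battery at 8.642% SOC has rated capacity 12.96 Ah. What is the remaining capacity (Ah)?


remaining = SOC / 100 * total = 8.642 / 100 * 12.96 = 1.120 Ah

1.120 Ah


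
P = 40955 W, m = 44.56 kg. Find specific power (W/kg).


Specific power = 40955 W / 44.56 kg = 919.1 W/kg

919.1 W/kg


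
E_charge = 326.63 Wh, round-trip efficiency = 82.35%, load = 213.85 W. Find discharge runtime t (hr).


Step 1: E_discharge = eta/100 * E_charge = 82.35/100 * 326.63 = 268.98 Wh
Step 2: t = E_discharge / P = 268.98 / 213.85 = 1.258 hr

1.258 hr


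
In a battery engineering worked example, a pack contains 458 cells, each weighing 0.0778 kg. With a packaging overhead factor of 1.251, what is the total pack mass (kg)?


m_pack = n * m_cell * overhead = 458 * 0.0778 * 1.251 = 44.58 kg

44.58 kg


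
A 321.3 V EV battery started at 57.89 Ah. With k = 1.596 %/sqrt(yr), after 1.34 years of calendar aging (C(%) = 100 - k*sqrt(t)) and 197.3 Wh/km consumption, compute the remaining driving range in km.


Step 1: capacity retention = 100 - 1.596 * sqrt(1.34) = 100 - 1.596 * 1.1576 = 98.152%
Step 2: C_now = 57.89 * 98.152/100 = 56.82 Ah
Step 3: E_pack = V * C_now = 321.3 * 56.82 = 18256 Wh
Step 4: range = E_pack / consumption = 18256 / 197.3 = 92.53 km

92.53 km


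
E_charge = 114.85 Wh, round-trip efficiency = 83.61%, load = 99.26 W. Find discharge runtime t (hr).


Step 1: E_discharge = eta/100 * E_charge = 83.61/100 * 114.85 = 96.026 Wh
Step 2: t = E_discharge / P = 96.026 / 99.26 = 0.9674 hr

0.9674 hr


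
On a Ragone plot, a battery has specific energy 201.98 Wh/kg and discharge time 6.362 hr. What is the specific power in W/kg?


Specific power = 201.98 Wh/kg / 6.362 hr = 31.75 W/kg

31.75 W/kg


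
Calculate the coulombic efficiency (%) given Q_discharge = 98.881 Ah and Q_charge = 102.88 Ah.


eta_c = Q_dis / Q_chg * 100 = 98.881 / 102.88 * 100 = 96.11%

96.11%


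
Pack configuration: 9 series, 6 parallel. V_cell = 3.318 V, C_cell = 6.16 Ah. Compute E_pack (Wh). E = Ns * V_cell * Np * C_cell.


E = Ns * Vcell * Np * Ccell = 9 * 3.318 * 6 * 6.16 = 1104 Wh

1104 Wh


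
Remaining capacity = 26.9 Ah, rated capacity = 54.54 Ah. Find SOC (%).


SOC% = 26.9 / 54.54 * 100 = 49.32%

49.32%


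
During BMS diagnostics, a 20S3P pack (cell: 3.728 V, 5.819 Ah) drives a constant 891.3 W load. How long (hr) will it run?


Step 1: E_pack = Ns * V_cell * Np * C_cell = 20 * 3.728 * 3 * 5.819 = 1301.6 Wh
Step 2: t = E_pack / P = 1301.6 / 891.3 = 1.460 hr

1.460 hr


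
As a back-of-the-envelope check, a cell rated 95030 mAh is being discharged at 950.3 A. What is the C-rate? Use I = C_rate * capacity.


Convert: capacity = 95030 mAh = 95.03 Ah
C_rate = I / capacity = 950.3 / 95.03 = 10C

10C


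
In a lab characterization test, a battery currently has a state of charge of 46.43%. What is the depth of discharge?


DOD = 100 - SOC = 100 - 46.43 = 53.57%

53.57%


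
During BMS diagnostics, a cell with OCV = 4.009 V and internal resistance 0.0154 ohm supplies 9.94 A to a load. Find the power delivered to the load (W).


Step 1: V_terminal = OCV - I*R = 4.009 - 9.94 * 0.0154 = 3.8559 V
Step 2: P_out = V_terminal * I = 3.8559 * 9.94 = 38.33 W

38.33 W


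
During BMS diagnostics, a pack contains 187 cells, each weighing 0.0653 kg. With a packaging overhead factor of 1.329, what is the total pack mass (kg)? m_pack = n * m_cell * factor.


Cell mass sum = 187 * 0.0653 = 12.211 kg
With overhead 1.329: m_pack = 12.211 * 1.329 = 16.23 kg

16.23 kg


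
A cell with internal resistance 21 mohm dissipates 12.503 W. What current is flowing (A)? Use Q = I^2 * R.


Convert: R = 21 mohm = 0.021 ohm
I = sqrt(Q / R) = sqrt(12.503 / 0.021) = sqrt(595.38) = 24.40 A

24.40 A


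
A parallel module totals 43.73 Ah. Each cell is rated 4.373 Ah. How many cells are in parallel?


n = C_total / C_cell = 43.73 / 4.373 = 10

10


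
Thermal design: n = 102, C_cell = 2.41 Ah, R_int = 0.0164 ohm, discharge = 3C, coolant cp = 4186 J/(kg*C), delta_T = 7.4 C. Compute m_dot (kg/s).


Step 1: I = 3 * 2.41 = 7.23 A
Step 2: Q_cell = I^2 * R = 7.23^2 * 0.0164 = 0.85728 W
Step 3: Q_total = 102 * 0.85728 = 87.443 W
Step 4: m_dot = Q_total / (cp * dT) = 87.443 / (4186 * 7.4) = 0.002823 kg/s

0.002823 kg/s


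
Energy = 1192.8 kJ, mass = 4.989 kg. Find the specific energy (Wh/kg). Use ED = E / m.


Convert: E = 1192.8 kJ = 331.33 Wh
ED = E / m = 331.33 / 4.989 = 66.41 Wh/kg

66.41 Wh/kg


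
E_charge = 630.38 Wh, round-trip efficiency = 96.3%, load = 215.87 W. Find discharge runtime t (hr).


Step 1: E_discharge = eta/100 * E_charge = 96.3/100 * 630.38 = 607.06 Wh
Step 2: t = E_discharge / P = 607.06 / 215.87 = 2.812 hr

2.812 hr


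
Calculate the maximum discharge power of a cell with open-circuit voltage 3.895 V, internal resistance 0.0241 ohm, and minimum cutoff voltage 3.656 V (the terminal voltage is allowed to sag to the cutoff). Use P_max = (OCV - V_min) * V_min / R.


dV = OCV - V_min = 0.239 V (so I_max = dV / R)
P_max = dV * V_min / R = 0.239 * 3.656 / 0.0241 = 36.26 W

36.26 W


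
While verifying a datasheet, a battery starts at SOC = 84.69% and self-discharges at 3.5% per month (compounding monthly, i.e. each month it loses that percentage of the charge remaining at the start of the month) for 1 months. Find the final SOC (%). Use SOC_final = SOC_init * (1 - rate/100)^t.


Monthly retention factor = 1 - 3.5/100 = 0.965
Over 1 months: factor^1 = 0.965
SOC_final = 84.69 * 0.965 = 81.73%

81.73%


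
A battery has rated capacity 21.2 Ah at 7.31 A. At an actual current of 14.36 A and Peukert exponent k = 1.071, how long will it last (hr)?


t_rated = C / I_rated = 21.2 / 7.31 = 2.9001 hr
(I_rated/I)^k = (0.50905)^1.071 = 0.48522
t = t_rated * (I_rated/I)^k = 2.9001 * 0.48522 = 1.407 hr

1.407 hr


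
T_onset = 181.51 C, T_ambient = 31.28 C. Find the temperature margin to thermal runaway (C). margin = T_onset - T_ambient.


margin = T_onset - T_ambient = 181.51 - 31.28 = 150.23 C

150.23 C


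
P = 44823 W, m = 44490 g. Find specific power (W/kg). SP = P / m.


Convert: m = 44490 g = 44.49 kg
Specific power = 44823 W / 44.49 kg = 1007 W/kg

1007 W/kg


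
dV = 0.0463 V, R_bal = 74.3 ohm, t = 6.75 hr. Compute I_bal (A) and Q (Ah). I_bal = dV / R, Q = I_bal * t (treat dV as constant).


I_bal = dV / R = 0.0463 / 74.3 = 6.2315e-04 A
Q = I_bal * t = 6.2315e-04 * 6.75 = 0.004206 Ah

I=6.2315e-04 A, Q=0.004206 Ah


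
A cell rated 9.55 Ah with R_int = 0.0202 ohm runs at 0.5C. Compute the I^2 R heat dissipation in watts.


Step 1: I = C_rate * capacity = 0.5 * 9.55 = 4.775 A
Step 2: Q = I^2 * R = 4.775^2 * 0.0202 = 22.801 * 0.0202 = 0.4606 W

0.4606 W


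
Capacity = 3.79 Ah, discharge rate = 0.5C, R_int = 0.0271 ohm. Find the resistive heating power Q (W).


Step 1: I = C_rate * capacity = 0.5 * 3.79 = 1.895 A
Step 2: Q = I^2 * R = 1.895^2 * 0.0271 = 3.591 * 0.0271 = 0.09732 W

0.09732 W


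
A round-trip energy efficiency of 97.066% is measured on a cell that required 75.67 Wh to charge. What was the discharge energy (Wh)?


E_dis = eta/100 * E_chg = 97.066/100 * 75.67 = 73.45 Wh

73.45 Wh


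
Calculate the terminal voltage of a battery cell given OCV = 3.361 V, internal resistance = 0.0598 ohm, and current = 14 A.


IR drop = 14 * 0.0598 = 0.8372 V
V = 3.361 - 0.8372 = 2.524 V

2.524 V


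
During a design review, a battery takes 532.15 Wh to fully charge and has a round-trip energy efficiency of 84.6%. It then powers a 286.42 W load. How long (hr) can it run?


Step 1: E_discharge = eta/100 * E_charge = 84.6/100 * 532.15 = 450.2 Wh
Step 2: t = E_discharge / P = 450.2 / 286.42 = 1.572 hr

1.572 hr


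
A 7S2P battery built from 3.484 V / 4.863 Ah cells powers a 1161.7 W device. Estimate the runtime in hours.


Step 1: E_pack = Ns * V_cell * Np * C_cell = 7 * 3.484 * 2 * 4.863 = 237.2 Wh
Step 2: t = E_pack / P = 237.2 / 1161.7 = 0.2042 hr

0.2042 hr


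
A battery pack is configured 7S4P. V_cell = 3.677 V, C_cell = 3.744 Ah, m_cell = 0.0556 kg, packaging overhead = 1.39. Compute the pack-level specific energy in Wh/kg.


Step 1: V_pack = 7 * 3.677 = 25.739 V
Step 2: C_pack = 4 * 3.744 = 14.976 Ah
Step 3: E_pack = V_pack * C_pack = 25.739 * 14.976 = 385.47 Wh
Step 4: m_pack = 7 * 4 * 0.0556 * 1.39 = 2.164 kg
Step 5: ED = E_pack / m_pack = 385.47 / 2.164 = 178.1 Wh/kg

178.1 Wh/kg


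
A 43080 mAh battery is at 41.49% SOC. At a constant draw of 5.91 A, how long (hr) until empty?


Convert: C_total = 43080 mAh = 43.08 Ah
Step 1: remaining = SOC/100 * C_total = 41.49/100 * 43.08 = 17.874 Ah
Step 2: t = remaining / I = 17.874 / 5.91 = 3.024 hr

3.024 hr


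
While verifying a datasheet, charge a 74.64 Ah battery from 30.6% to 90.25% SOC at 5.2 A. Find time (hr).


delta_Ah = 74.64 * (90.25 - 30.6) / 100 = 44.523 Ah
t = delta_Ah / I = 44.523 / 5.2 = 8.562 hr

8.562 hr


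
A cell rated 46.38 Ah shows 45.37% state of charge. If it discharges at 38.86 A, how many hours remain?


Step 1: remaining = SOC/100 * C_total = 45.37/100 * 46.38 = 21.043 Ah
Step 2: t = remaining / I = 21.043 / 38.86 = 0.5415 hr

0.5415 hr


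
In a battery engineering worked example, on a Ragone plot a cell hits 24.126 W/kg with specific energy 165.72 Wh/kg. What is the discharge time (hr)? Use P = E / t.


t = E / P = 165.72 / 24.126 = 6.869 hr

6.869 hr


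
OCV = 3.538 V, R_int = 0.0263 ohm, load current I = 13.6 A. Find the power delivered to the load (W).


Step 1: V_terminal = OCV - I*R = 3.538 - 13.6 * 0.0263 = 3.1803 V
Step 2: P_out = V_terminal * I = 3.1803 * 13.6 = 43.25 W

43.25 W


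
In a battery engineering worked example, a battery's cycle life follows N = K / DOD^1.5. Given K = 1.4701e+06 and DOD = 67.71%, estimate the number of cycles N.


DOD^1.5 = 557.16
N = K / DOD^1.5 = 1.4701e+06 / 557.16 = 2639

2639 cycles


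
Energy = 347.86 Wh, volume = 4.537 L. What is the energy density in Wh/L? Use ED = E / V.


Volumetric ED = 347.86 Wh / 4.537 L = 76.67 Wh/L

76.67 Wh/L


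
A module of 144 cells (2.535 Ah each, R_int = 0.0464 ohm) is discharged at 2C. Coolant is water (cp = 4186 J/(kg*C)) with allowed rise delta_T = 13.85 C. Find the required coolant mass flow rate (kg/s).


Step 1: I = 2 * 2.535 = 5.07 A
Step 2: Q_cell = I^2 * R = 5.07^2 * 0.0464 = 1.1927 W
Step 3: Q_total = 144 * 1.1927 = 171.75 W
Step 4: m_dot = Q_total / (cp * dT) = 171.75 / (4186 * 13.85) = 0.002962 kg/s

0.002962 kg/s


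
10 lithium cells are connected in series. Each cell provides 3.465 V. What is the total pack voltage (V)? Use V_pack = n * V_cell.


V_pack = n * V_cell = 10 * 3.465 = 34.65 V

34.65 V


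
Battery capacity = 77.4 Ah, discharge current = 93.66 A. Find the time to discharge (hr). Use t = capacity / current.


Runtime = 77.4 Ah / 93.66 A = 0.8264 hr

0.8264 hr


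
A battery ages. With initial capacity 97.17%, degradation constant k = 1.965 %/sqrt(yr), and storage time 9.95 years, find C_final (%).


Step 1: sqrt(9.95 yr) = 3.1544
Step 2: drop = 1.965 * 3.1544 = 6.1984
Step 3: C_final = 97.17 - 6.1984 = 90.97%

90.97%


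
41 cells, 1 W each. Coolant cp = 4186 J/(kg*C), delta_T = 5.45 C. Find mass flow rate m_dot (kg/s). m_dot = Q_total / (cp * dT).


Q_total = 41 * 1 = 41 W
m_dot = Q_total / (cp * dT) = 41 / (4186 * 5.45) = 0.001797 kg/s

0.001797 kg/s
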